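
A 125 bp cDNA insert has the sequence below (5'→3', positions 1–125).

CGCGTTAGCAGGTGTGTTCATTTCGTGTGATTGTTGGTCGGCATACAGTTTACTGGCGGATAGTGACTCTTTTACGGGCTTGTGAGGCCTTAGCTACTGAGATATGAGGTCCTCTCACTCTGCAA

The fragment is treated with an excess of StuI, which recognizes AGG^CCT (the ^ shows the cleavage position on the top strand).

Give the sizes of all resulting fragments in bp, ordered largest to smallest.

87, 38 bp

The StuI site (AGGCCT) starts at position 85.
StuI cuts after base 3 of each site, so after position 87.
Linear molecule, 1 cut → 2 fragments:
  1–87 → 87 bp
  88–125 → 38 bp
Sorted largest to smallest: 87, 38 bp.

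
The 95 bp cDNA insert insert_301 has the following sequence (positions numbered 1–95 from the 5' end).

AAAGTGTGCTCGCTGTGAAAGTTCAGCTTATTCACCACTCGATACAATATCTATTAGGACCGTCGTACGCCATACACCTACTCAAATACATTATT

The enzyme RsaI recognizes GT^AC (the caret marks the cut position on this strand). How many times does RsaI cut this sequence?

1

GTAC occurs starting at position 65.
RsaI cuts at 1 site.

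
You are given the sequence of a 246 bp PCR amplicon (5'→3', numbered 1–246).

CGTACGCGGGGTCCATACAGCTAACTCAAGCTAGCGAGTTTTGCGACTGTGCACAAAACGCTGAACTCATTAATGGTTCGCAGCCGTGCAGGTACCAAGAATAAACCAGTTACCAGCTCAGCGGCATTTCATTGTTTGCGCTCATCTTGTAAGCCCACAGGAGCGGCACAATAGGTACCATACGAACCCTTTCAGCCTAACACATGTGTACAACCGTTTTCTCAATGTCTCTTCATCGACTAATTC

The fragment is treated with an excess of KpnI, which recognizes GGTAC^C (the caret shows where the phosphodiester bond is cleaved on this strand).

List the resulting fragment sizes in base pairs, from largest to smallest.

95, 83, 68 bp

KpnI sites (GGTACC) start at positions 91, 174.
KpnI cuts after base 5 of each site (before the last base), so after positions 95, 178.
Linear molecule, 2 cuts → 3 fragments:
  1–95 → 95 bp
  96–178 → 83 bp
  179–246 → 68 bp
Sorted largest to smallest: 95, 83, 68 bp.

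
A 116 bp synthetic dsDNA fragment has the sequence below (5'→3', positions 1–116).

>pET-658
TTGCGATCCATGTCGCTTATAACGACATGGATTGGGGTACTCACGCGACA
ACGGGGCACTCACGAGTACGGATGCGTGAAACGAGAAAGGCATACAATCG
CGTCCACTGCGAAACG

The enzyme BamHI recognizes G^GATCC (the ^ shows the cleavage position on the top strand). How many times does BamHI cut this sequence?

0

No occurrence of GGATCC is present in the sequence.
BamHI does not cut: 0 sites.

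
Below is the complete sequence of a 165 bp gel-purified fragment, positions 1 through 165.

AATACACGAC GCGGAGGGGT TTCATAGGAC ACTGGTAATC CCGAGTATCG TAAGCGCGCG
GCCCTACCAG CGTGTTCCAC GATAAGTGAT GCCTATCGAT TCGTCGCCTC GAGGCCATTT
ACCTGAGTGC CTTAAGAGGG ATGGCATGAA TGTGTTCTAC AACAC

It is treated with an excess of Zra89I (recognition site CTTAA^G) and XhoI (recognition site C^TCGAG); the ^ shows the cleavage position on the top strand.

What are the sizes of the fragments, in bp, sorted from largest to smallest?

The Zra89I site (CTTAAG) starts at position 131.
Zra89I cuts after base 5 of each site (before the last base), so after position 135.
The XhoI site (CTCGAG) starts at position 108.
XhoI cuts after the first base of each site, so after position 108.
Combined cut positions: 108, 135.
Linear molecule, 2 cuts → 3 fragments:
  1–108 → 108 bp
  109–135 → 27 bp
  136–165 → 30 bp
Sorted largest to smallest: 108, 30, 27 bp.

108, 30, 27 bp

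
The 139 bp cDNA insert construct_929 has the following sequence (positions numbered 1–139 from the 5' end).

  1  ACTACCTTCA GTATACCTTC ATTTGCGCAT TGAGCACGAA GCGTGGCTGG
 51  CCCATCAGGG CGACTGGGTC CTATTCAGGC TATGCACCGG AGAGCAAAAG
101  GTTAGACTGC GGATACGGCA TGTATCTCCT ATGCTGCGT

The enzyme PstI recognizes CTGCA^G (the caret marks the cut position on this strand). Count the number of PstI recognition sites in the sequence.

No occurrence of CTGCAG is present in the sequence.
PstI does not cut: 0 sites.

0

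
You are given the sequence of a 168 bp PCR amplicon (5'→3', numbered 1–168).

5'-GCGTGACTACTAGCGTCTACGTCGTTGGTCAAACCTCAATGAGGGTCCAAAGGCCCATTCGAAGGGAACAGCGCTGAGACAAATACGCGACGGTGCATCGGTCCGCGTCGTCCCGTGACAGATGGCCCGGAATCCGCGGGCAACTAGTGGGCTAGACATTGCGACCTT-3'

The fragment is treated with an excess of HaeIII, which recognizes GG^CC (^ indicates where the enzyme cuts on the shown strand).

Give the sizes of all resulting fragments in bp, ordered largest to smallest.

HaeIII sites (GGCC) start at positions 52, 124.
HaeIII cuts after base 2 of each site, so after positions 53, 125.
Linear molecule, 2 cuts → 3 fragments:
  1–53 → 53 bp
  54–125 → 72 bp
  126–168 → 43 bp
Sorted largest to smallest: 72, 53, 43 bp.

72, 53, 43 bp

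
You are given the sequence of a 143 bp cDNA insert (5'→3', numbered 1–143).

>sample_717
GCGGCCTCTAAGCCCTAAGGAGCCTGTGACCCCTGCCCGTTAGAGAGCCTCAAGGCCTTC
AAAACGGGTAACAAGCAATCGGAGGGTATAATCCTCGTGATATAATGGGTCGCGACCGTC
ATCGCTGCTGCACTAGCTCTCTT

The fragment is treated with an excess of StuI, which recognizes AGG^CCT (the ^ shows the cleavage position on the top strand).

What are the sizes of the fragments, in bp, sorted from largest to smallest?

88, 55 bp

The StuI site (AGGCCT) starts at position 53.
StuI cuts after base 3 of each site, so after position 55.
Linear molecule, 1 cut → 2 fragments:
  1–55 → 55 bp
  56–143 → 88 bp
Sorted largest to smallest: 88, 55 bp.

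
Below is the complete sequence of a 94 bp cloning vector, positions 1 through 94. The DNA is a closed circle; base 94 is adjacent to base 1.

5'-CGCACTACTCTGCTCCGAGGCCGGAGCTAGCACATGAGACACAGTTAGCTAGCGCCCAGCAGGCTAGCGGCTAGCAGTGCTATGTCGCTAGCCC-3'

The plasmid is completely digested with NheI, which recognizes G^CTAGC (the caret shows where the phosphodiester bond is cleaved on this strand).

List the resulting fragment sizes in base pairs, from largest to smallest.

33, 22, 17, 15, 7 bp

NheI sites (GCTAGC) start at positions 26, 48, 63, 70, 87.
NheI cuts after the first base of each site, so after positions 26, 48, 63, 70, 87.
Circular molecule, 5 cuts → 5 fragments:
  27–48 → 22 bp
  49–63 → 15 bp
  64–70 → 7 bp
  71–87 → 17 bp
  88–94 then 1–26 → 7 + 26 = 33 bp
Sorted largest to smallest: 33, 22, 17, 15, 7 bp.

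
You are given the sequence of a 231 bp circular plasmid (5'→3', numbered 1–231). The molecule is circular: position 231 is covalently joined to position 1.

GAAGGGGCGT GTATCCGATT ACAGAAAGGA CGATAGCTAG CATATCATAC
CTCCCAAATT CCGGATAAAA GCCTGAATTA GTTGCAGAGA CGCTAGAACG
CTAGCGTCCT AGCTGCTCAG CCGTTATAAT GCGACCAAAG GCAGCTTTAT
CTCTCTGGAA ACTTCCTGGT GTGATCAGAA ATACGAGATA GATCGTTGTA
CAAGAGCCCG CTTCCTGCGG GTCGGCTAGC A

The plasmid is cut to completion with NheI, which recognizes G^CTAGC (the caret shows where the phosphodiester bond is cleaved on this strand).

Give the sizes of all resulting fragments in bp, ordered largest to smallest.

NheI sites (GCTAGC) start at positions 36, 100, 225.
NheI cuts after the first base of each site, so after positions 36, 100, 225.
Circular molecule, 3 cuts → 3 fragments:
  37–100 → 64 bp
  101–225 → 125 bp
  226–231 then 1–36 → 6 + 36 = 42 bp
Sorted largest to smallest: 125, 64, 42 bp.

125, 64, 42 bp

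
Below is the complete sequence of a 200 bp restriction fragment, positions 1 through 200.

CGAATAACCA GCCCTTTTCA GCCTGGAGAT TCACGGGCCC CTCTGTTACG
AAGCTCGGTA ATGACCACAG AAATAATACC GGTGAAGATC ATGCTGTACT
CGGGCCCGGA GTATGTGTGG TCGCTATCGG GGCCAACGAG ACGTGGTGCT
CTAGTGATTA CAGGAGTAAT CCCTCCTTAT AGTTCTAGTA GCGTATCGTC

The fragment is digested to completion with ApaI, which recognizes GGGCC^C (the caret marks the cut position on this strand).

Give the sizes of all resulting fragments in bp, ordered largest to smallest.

94, 67, 39 bp

ApaI sites (GGGCCC) start at positions 35, 102.
ApaI cuts after base 5 of each site (before the last base), so after positions 39, 106.
Linear molecule, 2 cuts → 3 fragments:
  1–39 → 39 bp
  40–106 → 67 bp
  107–200 → 94 bp
Sorted largest to smallest: 94, 67, 39 bp.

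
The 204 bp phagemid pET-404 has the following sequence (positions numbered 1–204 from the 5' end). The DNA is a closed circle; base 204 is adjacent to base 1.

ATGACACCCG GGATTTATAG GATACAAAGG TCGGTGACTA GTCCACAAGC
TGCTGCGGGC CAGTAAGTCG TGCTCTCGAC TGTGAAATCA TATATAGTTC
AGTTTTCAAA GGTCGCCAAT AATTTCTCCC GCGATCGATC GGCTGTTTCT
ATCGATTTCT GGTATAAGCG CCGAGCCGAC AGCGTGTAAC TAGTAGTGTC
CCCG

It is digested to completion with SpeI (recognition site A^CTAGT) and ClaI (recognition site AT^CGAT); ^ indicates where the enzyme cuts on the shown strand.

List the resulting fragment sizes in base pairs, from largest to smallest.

98, 52, 37, 17 bp

SpeI sites (ACTAGT) start at positions 37, 189.
SpeI cuts after the first base of each site, so after positions 37, 189.
ClaI sites (ATCGAT) start at positions 134, 151.
ClaI cuts after base 2 of each site, so after positions 135, 152.
Combined cut positions: 37, 135, 152, 189.
Circular molecule, 4 cuts → 4 fragments:
  38–135 → 98 bp
  136–152 → 17 bp
  153–189 → 37 bp
  190–204 then 1–37 → 15 + 37 = 52 bp
Sorted largest to smallest: 98, 52, 37, 17 bp.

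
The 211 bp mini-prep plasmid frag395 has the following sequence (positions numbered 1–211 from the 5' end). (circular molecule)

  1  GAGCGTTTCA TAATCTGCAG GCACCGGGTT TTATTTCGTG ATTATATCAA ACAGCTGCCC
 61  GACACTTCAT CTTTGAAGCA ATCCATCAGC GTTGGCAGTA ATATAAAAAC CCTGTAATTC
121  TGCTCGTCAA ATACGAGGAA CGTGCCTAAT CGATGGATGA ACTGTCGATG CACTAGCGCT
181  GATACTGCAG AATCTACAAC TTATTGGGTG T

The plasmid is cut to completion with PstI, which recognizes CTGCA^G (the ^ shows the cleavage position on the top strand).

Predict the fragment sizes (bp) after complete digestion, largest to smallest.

PstI sites (CTGCAG) start at positions 15, 185.
PstI cuts after base 5 of each site (before the last base), so after positions 19, 189.
Circular molecule, 2 cuts → 2 fragments:
  20–189 → 170 bp
  190–211 then 1–19 → 22 + 19 = 41 bp
Sorted largest to smallest: 170, 41 bp.

170, 41 bp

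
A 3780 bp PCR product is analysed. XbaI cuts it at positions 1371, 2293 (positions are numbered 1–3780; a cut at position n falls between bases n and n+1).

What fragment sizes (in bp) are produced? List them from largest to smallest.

1487, 1371, 922 bp

Linear molecule, 2 cuts → 3 fragments:
  1371 − 0 = 1371 bp
  2293 − 1371 = 922 bp
  3780 − 2293 = 1487 bp
Sorted largest to smallest: 1487, 1371, 922 bp.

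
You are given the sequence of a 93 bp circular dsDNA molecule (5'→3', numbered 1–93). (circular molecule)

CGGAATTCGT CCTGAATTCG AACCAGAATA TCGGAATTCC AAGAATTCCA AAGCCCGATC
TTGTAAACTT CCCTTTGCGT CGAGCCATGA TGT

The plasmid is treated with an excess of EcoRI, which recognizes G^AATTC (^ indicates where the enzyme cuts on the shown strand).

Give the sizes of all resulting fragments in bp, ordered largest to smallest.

EcoRI sites (GAATTC) start at positions 3, 14, 34, 43.
EcoRI cuts after the first base of each site, so after positions 3, 14, 34, 43.
Circular molecule, 4 cuts → 4 fragments:
  4–14 → 11 bp
  15–34 → 20 bp
  35–43 → 9 bp
  44–93 then 1–3 → 50 + 3 = 53 bp
Sorted largest to smallest: 53, 20, 11, 9 bp.

53, 20, 11, 9 bp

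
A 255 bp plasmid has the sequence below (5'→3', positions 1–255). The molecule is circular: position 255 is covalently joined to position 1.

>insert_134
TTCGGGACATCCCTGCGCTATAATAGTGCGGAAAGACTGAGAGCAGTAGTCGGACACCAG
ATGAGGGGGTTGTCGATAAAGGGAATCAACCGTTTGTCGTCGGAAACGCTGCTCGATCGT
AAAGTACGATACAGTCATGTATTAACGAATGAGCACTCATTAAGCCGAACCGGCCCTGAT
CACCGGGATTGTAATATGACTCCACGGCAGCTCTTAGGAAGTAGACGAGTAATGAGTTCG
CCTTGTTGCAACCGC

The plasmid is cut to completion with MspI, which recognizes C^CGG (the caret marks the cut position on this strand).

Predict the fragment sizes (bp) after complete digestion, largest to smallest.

242, 13 bp

MspI sites (CCGG) start at positions 170, 183.
MspI cuts after the first base of each site, so after positions 170, 183.
Circular molecule, 2 cuts → 2 fragments:
  171–183 → 13 bp
  184–255 then 1–170 → 72 + 170 = 242 bp
Sorted largest to smallest: 242, 13 bp.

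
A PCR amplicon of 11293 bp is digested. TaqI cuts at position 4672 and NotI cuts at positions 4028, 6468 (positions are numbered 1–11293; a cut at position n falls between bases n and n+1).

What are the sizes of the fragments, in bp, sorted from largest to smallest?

Combined cut positions (sorted): 4028, 4672, 6468.
Linear molecule, 3 cuts → 4 fragments:
  4028 − 0 = 4028 bp
  4672 − 4028 = 644 bp
  6468 − 4672 = 1796 bp
  11293 − 6468 = 4825 bp
Sorted largest to smallest: 4825, 4028, 1796, 644 bp.

4825, 4028, 1796, 644 bp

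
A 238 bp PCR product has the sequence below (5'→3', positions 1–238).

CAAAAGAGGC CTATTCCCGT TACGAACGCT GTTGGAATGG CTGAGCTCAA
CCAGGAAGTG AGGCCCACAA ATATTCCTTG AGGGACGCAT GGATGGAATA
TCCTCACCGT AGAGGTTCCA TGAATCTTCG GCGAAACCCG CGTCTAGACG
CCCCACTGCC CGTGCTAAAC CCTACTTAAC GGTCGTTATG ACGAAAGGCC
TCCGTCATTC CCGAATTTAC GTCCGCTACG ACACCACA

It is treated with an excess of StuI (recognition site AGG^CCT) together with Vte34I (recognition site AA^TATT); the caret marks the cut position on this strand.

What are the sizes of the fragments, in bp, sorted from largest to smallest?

StuI sites (AGGCCT) start at positions 7, 196.
StuI cuts after base 3 of each site, so after positions 9, 198.
The Vte34I site (AATATT) starts at position 70.
Vte34I cuts after base 2 of each site, so after position 71.
Combined cut positions: 9, 71, 198.
Linear molecule, 3 cuts → 4 fragments:
  1–9 → 9 bp
  10–71 → 62 bp
  72–198 → 127 bp
  199–238 → 40 bp
Sorted largest to smallest: 127, 62, 40, 9 bp.

127, 62, 40, 9 bp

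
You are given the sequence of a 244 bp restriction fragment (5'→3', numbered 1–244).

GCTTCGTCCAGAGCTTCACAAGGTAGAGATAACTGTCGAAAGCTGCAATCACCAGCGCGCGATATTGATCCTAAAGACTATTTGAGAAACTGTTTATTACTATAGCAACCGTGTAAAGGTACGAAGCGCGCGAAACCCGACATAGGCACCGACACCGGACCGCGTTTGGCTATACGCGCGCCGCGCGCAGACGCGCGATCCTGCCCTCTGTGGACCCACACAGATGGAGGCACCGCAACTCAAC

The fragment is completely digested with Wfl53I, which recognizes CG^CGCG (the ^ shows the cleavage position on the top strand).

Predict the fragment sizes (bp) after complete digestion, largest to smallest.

71, 57, 51, 48, 10, 7 bp

Wfl53I sites (CGCGCG) start at positions 56, 127, 175, 182, 192.
Wfl53I cuts after base 2 of each site, so after positions 57, 128, 176, 183, 193.
Linear molecule, 5 cuts → 6 fragments:
  1–57 → 57 bp
  58–128 → 71 bp
  129–176 → 48 bp
  177–183 → 7 bp
  184–193 → 10 bp
  194–244 → 51 bp
Sorted largest to smallest: 71, 57, 51, 48, 10, 7 bp.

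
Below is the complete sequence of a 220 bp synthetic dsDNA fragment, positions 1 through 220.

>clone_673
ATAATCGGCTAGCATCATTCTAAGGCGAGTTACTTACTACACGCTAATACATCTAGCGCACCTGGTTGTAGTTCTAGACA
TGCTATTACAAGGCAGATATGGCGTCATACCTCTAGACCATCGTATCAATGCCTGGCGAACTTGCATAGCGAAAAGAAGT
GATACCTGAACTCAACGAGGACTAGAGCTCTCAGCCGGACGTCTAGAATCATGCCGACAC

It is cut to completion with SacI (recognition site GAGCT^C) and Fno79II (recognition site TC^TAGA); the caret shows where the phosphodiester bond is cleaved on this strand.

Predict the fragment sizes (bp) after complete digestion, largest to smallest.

76, 74, 39, 17, 14 bp

The SacI site (GAGCTC) starts at position 185.
SacI cuts after base 5 of each site (before the last base), so after position 189.
Fno79II sites (TCTAGA) start at positions 73, 112, 202.
Fno79II cuts after base 2 of each site, so after positions 74, 113, 203.
Combined cut positions: 74, 113, 189, 203.
Linear molecule, 4 cuts → 5 fragments:
  1–74 → 74 bp
  75–113 → 39 bp
  114–189 → 76 bp
  190–203 → 14 bp
  204–220 → 17 bp
Sorted largest to smallest: 76, 74, 39, 17, 14 bp.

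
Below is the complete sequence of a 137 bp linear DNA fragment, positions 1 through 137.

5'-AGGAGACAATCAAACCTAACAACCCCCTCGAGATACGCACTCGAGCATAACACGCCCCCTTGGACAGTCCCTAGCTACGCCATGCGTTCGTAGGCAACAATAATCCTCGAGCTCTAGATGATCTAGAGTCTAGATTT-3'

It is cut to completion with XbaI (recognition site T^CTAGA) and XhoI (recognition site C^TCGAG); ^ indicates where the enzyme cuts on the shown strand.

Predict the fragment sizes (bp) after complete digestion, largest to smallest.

66, 27, 13, 9, 8, 7, 7 bp

XbaI sites (TCTAGA) start at positions 113, 122, 129.
XbaI cuts after the first base of each site, so after positions 113, 122, 129.
XhoI sites (CTCGAG) start at positions 27, 40, 106.
XhoI cuts after the first base of each site, so after positions 27, 40, 106.
Combined cut positions: 27, 40, 106, 113, 122, 129.
Linear molecule, 6 cuts → 7 fragments:
  1–27 → 27 bp
  28–40 → 13 bp
  41–106 → 66 bp
  107–113 → 7 bp
  114–122 → 9 bp
  123–129 → 7 bp
  130–137 → 8 bp
Sorted largest to smallest: 66, 27, 13, 9, 8, 7, 7 bp.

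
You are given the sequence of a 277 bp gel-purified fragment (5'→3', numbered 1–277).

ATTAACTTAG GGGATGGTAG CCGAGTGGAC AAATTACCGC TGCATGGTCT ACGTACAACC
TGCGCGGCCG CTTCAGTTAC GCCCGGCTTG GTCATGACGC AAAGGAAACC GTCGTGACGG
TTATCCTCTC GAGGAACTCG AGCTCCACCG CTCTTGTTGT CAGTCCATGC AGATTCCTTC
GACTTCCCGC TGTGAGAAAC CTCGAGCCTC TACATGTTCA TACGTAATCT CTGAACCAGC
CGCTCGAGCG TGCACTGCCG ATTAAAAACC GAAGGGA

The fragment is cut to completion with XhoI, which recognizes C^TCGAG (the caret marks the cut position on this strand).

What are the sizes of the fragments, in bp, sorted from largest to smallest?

XhoI sites (CTCGAG) start at positions 128, 137, 201, 243.
XhoI cuts after the first base of each site, so after positions 128, 137, 201, 243.
Linear molecule, 4 cuts → 5 fragments:
  1–128 → 128 bp
  129–137 → 9 bp
  138–201 → 64 bp
  202–243 → 42 bp
  244–277 → 34 bp
Sorted largest to smallest: 128, 64, 42, 34, 9 bp.

128, 64, 42, 34, 9 bp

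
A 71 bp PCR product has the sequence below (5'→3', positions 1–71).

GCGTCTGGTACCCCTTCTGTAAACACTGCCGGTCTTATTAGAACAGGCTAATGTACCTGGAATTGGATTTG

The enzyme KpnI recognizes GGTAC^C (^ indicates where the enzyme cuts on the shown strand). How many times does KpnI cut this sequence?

1

GGTACC occurs starting at position 7.
KpnI cuts at 1 site.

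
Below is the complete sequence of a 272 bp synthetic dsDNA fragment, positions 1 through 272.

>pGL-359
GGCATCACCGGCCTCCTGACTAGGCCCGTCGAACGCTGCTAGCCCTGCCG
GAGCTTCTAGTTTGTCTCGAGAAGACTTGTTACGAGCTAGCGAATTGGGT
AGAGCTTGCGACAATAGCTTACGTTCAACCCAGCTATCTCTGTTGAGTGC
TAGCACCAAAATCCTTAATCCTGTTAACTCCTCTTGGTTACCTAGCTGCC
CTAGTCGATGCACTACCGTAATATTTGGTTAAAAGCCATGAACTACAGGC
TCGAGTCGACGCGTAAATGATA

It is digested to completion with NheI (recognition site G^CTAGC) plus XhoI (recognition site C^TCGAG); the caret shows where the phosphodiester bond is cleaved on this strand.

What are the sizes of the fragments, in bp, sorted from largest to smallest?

101, 63, 38, 28, 22, 20 bp

NheI sites (GCTAGC) start at positions 38, 86, 149.
NheI cuts after the first base of each site, so after positions 38, 86, 149.
XhoI sites (CTCGAG) start at positions 66, 250.
XhoI cuts after the first base of each site, so after positions 66, 250.
Combined cut positions: 38, 66, 86, 149, 250.
Linear molecule, 5 cuts → 6 fragments:
  1–38 → 38 bp
  39–66 → 28 bp
  67–86 → 20 bp
  87–149 → 63 bp
  150–250 → 101 bp
  251–272 → 22 bp
Sorted largest to smallest: 101, 63, 38, 28, 22, 20 bp.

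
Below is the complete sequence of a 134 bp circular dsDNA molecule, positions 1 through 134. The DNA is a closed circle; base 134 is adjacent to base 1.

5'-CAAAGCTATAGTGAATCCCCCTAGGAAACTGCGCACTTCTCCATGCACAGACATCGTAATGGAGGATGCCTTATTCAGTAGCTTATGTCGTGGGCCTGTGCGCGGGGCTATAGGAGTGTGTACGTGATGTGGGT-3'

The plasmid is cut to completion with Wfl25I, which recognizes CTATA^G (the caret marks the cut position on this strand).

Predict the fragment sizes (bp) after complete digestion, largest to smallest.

102, 32 bp

Wfl25I sites (CTATAG) start at positions 6, 108.
Wfl25I cuts after base 5 of each site (before the last base), so after positions 10, 112.
Circular molecule, 2 cuts → 2 fragments:
  11–112 → 102 bp
  113–134 then 1–10 → 22 + 10 = 32 bp
Sorted largest to smallest: 102, 32 bp.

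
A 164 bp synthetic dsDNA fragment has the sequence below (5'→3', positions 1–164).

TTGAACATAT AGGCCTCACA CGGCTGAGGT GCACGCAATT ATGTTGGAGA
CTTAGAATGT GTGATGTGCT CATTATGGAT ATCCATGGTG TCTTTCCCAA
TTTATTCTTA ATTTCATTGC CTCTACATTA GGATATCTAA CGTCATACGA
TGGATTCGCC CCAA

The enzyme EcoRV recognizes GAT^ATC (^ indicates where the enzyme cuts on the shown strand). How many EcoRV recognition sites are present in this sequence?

2

GATATC occurs starting at positions 78, 132.
EcoRV cuts at 2 sites.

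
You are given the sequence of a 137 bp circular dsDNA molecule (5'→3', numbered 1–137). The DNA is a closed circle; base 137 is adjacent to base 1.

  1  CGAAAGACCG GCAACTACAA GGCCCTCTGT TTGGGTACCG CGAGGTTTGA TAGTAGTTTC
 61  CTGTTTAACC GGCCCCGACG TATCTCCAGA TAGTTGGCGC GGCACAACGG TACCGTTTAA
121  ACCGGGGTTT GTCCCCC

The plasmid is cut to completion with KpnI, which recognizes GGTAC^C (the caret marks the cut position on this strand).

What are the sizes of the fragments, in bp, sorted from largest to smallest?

KpnI sites (GGTACC) start at positions 34, 109.
KpnI cuts after base 5 of each site (before the last base), so after positions 38, 113.
Circular molecule, 2 cuts → 2 fragments:
  39–113 → 75 bp
  114–137 then 1–38 → 24 + 38 = 62 bp
Sorted largest to smallest: 75, 62 bp.

75, 62 bp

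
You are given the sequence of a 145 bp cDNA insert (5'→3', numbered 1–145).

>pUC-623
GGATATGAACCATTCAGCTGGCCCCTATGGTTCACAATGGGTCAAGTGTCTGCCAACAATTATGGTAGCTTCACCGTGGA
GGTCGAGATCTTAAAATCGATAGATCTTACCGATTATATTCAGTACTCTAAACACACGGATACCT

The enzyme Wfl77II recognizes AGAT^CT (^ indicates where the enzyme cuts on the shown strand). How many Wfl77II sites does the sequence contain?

2

AGATCT occurs starting at positions 86, 102.
Wfl77II cuts at 2 sites.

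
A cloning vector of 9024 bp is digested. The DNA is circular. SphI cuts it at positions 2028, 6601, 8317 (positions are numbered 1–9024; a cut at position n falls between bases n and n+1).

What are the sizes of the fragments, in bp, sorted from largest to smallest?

4573, 2735, 1716 bp

Circular molecule, 3 cuts → 3 fragments:
  6601 − 2028 = 4573 bp
  8317 − 6601 = 1716 bp
  wrap: 9024 − 8317 + 2028 = 2735 bp
Sorted largest to smallest: 4573, 2735, 1716 bp.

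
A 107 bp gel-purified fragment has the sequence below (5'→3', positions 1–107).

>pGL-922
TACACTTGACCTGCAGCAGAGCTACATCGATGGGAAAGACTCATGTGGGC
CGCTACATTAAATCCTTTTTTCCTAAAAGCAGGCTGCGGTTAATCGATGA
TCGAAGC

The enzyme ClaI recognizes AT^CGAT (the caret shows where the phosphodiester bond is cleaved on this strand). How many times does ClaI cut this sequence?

ATCGAT occurs starting at positions 26, 93.
ClaI cuts at 2 sites.

2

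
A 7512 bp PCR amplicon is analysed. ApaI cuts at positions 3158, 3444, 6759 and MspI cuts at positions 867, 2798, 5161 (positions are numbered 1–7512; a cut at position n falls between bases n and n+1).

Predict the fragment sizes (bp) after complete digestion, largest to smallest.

Combined cut positions (sorted): 867, 2798, 3158, 3444, 5161, 6759.
Linear molecule, 6 cuts → 7 fragments:
  867 − 0 = 867 bp
  2798 − 867 = 1931 bp
  3158 − 2798 = 360 bp
  3444 − 3158 = 286 bp
  5161 − 3444 = 1717 bp
  6759 − 5161 = 1598 bp
  7512 − 6759 = 753 bp
Sorted largest to smallest: 1931, 1717, 1598, 867, 753, 360, 286 bp.

1931, 1717, 1598, 867, 753, 360, 286 bp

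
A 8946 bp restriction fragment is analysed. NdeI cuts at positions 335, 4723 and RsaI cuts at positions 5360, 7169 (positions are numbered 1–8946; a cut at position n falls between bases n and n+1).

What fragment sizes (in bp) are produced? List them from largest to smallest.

Combined cut positions (sorted): 335, 4723, 5360, 7169.
Linear molecule, 4 cuts → 5 fragments:
  335 − 0 = 335 bp
  4723 − 335 = 4388 bp
  5360 − 4723 = 637 bp
  7169 − 5360 = 1809 bp
  8946 − 7169 = 1777 bp
Sorted largest to smallest: 4388, 1809, 1777, 637, 335 bp.

4388, 1809, 1777, 637, 335 bp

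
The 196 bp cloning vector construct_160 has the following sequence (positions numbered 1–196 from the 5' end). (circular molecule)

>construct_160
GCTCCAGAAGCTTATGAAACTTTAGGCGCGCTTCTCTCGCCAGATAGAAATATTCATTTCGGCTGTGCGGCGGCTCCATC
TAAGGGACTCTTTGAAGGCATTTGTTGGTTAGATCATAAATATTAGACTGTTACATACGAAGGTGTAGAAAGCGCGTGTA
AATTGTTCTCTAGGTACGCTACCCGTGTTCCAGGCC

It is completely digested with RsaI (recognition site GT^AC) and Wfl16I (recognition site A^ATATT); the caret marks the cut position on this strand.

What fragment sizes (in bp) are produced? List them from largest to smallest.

70, 70, 56 bp

The RsaI site (GTAC) starts at position 174.
RsaI cuts after base 2 of each site, so after position 175.
Wfl16I sites (AATATT) start at positions 49, 119.
Wfl16I cuts after the first base of each site, so after positions 49, 119.
Combined cut positions: 49, 119, 175.
Circular molecule, 3 cuts → 3 fragments:
  50–119 → 70 bp
  120–175 → 56 bp
  176–196 then 1–49 → 21 + 49 = 70 bp
Sorted largest to smallest: 70, 70, 56 bp.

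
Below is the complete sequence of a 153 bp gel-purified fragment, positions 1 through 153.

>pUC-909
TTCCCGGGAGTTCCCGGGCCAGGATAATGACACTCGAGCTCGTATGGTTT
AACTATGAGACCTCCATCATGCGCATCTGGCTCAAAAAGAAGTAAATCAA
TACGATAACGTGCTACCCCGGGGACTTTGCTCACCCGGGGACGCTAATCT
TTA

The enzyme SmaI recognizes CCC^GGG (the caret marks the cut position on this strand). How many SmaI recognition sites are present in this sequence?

CCCGGG occurs starting at positions 3, 13, 117, 134.
SmaI cuts at 4 sites.

4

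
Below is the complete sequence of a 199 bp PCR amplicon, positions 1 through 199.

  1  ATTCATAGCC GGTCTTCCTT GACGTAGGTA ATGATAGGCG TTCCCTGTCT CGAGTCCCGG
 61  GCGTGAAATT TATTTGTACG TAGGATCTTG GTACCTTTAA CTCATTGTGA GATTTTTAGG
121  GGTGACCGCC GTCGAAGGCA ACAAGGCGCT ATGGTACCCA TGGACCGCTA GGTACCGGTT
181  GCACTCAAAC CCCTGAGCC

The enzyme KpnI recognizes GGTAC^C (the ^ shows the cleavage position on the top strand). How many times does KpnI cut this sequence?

GGTACC occurs starting at positions 90, 153, 171.
KpnI cuts at 3 sites.

3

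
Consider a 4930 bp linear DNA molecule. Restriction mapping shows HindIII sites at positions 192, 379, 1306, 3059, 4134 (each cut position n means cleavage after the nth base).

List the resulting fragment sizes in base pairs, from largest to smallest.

Linear molecule, 5 cuts → 6 fragments:
  192 − 0 = 192 bp
  379 − 192 = 187 bp
  1306 − 379 = 927 bp
  3059 − 1306 = 1753 bp
  4134 − 3059 = 1075 bp
  4930 − 4134 = 796 bp
Sorted largest to smallest: 1753, 1075, 927, 796, 192, 187 bp.

1753, 1075, 927, 796, 192, 187 bp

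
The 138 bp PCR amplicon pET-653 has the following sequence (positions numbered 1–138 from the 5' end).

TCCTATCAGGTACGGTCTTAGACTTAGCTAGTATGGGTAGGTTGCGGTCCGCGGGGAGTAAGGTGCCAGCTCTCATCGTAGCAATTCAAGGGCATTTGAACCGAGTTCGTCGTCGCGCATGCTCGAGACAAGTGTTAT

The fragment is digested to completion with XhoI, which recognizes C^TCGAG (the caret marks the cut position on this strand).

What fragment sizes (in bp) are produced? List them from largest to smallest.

The XhoI site (CTCGAG) starts at position 122.
XhoI cuts after the first base of each site, so after position 122.
Linear molecule, 1 cut → 2 fragments:
  1–122 → 122 bp
  123–138 → 16 bp
Sorted largest to smallest: 122, 16 bp.

122, 16 bp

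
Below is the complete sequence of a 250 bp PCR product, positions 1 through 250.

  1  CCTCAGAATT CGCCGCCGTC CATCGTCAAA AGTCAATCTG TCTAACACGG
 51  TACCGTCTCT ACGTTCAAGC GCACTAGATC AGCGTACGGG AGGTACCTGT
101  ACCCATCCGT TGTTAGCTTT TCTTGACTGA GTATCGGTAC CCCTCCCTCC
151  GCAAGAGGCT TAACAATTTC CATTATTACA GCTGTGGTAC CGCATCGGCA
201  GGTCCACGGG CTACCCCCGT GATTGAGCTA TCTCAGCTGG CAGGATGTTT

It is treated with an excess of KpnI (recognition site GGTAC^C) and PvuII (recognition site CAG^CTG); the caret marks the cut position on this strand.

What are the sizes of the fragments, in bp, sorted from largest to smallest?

53, 46, 44, 43, 41, 14, 9 bp

KpnI sites (GGTACC) start at positions 49, 92, 136, 186.
KpnI cuts after base 5 of each site (before the last base), so after positions 53, 96, 140, 190.
PvuII sites (CAGCTG) start at positions 179, 234.
PvuII cuts after base 3 of each site, so after positions 181, 236.
Combined cut positions: 53, 96, 140, 181, 190, 236.
Linear molecule, 6 cuts → 7 fragments:
  1–53 → 53 bp
  54–96 → 43 bp
  97–140 → 44 bp
  141–181 → 41 bp
  182–190 → 9 bp
  191–236 → 46 bp
  237–250 → 14 bp
Sorted largest to smallest: 53, 46, 44, 43, 41, 14, 9 bp.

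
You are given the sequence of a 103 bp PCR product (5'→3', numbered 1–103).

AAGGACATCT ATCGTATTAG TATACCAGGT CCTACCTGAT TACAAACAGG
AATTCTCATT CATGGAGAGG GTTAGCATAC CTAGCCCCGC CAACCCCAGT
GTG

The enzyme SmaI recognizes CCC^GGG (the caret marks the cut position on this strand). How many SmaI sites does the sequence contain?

0

No occurrence of CCCGGG is present in the sequence.
SmaI does not cut: 0 sites.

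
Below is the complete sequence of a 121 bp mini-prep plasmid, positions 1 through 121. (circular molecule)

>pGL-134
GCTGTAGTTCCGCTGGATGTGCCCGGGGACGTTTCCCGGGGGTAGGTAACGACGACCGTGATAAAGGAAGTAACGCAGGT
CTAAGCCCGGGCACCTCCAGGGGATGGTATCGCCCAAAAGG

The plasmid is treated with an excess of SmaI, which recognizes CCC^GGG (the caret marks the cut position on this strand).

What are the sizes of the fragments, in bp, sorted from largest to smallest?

57, 51, 13 bp

SmaI sites (CCCGGG) start at positions 22, 35, 86.
SmaI cuts after base 3 of each site, so after positions 24, 37, 88.
Circular molecule, 3 cuts → 3 fragments:
  25–37 → 13 bp
  38–88 → 51 bp
  89–121 then 1–24 → 33 + 24 = 57 bp
Sorted largest to smallest: 57, 51, 13 bp.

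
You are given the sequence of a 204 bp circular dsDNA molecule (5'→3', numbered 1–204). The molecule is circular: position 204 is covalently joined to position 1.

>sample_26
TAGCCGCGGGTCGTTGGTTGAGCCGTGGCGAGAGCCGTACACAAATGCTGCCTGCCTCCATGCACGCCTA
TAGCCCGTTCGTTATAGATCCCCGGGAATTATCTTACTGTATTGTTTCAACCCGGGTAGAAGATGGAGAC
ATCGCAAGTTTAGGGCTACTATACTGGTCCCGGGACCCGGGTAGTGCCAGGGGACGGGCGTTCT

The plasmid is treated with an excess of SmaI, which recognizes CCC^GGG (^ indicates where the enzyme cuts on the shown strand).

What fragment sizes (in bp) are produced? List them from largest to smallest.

119, 48, 30, 7 bp

SmaI sites (CCCGGG) start at positions 91, 121, 169, 176.
SmaI cuts after base 3 of each site, so after positions 93, 123, 171, 178.
Circular molecule, 4 cuts → 4 fragments:
  94–123 → 30 bp
  124–171 → 48 bp
  172–178 → 7 bp
  179–204 then 1–93 → 26 + 93 = 119 bp
Sorted largest to smallest: 119, 48, 30, 7 bp.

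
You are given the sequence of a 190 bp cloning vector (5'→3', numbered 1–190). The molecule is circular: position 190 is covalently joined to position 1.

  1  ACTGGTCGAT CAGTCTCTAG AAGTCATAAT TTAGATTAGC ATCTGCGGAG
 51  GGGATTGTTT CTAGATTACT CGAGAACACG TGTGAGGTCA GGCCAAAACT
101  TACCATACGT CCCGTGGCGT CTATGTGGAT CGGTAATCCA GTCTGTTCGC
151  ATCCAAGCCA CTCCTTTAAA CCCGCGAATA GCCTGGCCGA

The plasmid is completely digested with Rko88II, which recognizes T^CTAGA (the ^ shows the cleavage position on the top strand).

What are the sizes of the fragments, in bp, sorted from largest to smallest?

Rko88II sites (TCTAGA) start at positions 16, 60.
Rko88II cuts after the first base of each site, so after positions 16, 60.
Circular molecule, 2 cuts → 2 fragments:
  17–60 → 44 bp
  61–190 then 1–16 → 130 + 16 = 146 bp
Sorted largest to smallest: 146, 44 bp.

146, 44 bp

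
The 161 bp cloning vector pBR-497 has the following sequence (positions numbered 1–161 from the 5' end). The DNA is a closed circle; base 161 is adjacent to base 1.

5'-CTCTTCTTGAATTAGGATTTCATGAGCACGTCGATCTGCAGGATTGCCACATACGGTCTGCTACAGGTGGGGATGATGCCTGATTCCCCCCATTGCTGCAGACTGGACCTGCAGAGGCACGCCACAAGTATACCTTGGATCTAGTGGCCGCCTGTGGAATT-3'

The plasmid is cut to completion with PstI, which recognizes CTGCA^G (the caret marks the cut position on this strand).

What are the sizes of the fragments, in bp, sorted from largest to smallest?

88, 60, 13 bp

PstI sites (CTGCAG) start at positions 36, 96, 109.
PstI cuts after base 5 of each site (before the last base), so after positions 40, 100, 113.
Circular molecule, 3 cuts → 3 fragments:
  41–100 → 60 bp
  101–113 → 13 bp
  114–161 then 1–40 → 48 + 40 = 88 bp
Sorted largest to smallest: 88, 60, 13 bp.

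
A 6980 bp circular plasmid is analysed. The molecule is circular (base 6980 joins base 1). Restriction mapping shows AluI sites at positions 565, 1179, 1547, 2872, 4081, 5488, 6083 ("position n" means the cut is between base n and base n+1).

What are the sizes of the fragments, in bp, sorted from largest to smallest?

Circular molecule, 7 cuts → 7 fragments:
  1179 − 565 = 614 bp
  1547 − 1179 = 368 bp
  2872 − 1547 = 1325 bp
  4081 − 2872 = 1209 bp
  5488 − 4081 = 1407 bp
  6083 − 5488 = 595 bp
  wrap: 6980 − 6083 + 565 = 1462 bp
Sorted largest to smallest: 1462, 1407, 1325, 1209, 614, 595, 368 bp.

1462, 1407, 1325, 1209, 614, 595, 368 bp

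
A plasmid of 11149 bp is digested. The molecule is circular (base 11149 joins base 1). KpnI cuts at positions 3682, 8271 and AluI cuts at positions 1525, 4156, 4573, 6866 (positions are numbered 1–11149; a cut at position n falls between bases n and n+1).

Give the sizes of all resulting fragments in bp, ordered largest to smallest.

Combined cut positions (sorted): 1525, 3682, 4156, 4573, 6866, 8271.
Circular molecule, 6 cuts → 6 fragments:
  3682 − 1525 = 2157 bp
  4156 − 3682 = 474 bp
  4573 − 4156 = 417 bp
  6866 − 4573 = 2293 bp
  8271 − 6866 = 1405 bp
  wrap: 11149 − 8271 + 1525 = 4403 bp
Sorted largest to smallest: 4403, 2293, 2157, 1405, 474, 417 bp.

4403, 2293, 2157, 1405, 474, 417 bp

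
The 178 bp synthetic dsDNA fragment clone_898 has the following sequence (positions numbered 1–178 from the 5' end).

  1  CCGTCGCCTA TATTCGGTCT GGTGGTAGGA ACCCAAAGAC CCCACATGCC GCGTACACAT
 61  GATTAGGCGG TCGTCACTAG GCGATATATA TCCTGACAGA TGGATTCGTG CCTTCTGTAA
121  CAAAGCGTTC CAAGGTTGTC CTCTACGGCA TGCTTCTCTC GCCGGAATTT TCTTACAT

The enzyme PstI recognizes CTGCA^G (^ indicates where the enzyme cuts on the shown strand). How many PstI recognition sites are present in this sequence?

No occurrence of CTGCAG is present in the sequence.
PstI does not cut: 0 sites.

0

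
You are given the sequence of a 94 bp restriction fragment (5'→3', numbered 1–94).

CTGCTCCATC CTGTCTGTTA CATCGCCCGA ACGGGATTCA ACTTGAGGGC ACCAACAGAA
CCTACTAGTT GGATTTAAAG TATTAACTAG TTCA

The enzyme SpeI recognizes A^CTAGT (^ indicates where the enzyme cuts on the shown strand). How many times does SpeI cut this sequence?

2

ACTAGT occurs starting at positions 64, 86.
SpeI cuts at 2 sites.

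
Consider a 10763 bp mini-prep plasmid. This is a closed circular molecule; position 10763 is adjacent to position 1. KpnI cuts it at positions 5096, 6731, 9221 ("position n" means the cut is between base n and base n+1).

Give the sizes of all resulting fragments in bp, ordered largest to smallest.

Circular molecule, 3 cuts → 3 fragments:
  6731 − 5096 = 1635 bp
  9221 − 6731 = 2490 bp
  wrap: 10763 − 9221 + 5096 = 6638 bp
Sorted largest to smallest: 6638, 2490, 1635 bp.

6638, 2490, 1635 bp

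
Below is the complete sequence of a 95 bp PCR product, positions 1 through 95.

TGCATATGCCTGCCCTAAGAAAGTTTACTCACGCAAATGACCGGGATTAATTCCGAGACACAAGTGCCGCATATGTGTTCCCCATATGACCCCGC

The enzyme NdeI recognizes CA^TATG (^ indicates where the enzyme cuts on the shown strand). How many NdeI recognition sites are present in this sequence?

3

CATATG occurs starting at positions 3, 70, 83.
NdeI cuts at 3 sites.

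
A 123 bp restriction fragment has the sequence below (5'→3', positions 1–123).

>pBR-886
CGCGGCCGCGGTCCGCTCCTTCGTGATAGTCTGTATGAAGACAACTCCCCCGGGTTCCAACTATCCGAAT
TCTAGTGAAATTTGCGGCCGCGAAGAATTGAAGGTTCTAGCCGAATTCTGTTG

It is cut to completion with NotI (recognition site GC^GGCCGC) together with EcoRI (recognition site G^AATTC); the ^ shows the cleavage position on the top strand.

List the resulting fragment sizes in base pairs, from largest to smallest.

NotI sites (GCGGCCGC) start at positions 2, 84.
NotI cuts after base 2 of each site, so after positions 3, 85.
EcoRI sites (GAATTC) start at positions 67, 113.
EcoRI cuts after the first base of each site, so after positions 67, 113.
Combined cut positions: 3, 67, 85, 113.
Linear molecule, 4 cuts → 5 fragments:
  1–3 → 3 bp
  4–67 → 64 bp
  68–85 → 18 bp
  86–113 → 28 bp
  114–123 → 10 bp
Sorted largest to smallest: 64, 28, 18, 10, 3 bp.

64, 28, 18, 10, 3 bp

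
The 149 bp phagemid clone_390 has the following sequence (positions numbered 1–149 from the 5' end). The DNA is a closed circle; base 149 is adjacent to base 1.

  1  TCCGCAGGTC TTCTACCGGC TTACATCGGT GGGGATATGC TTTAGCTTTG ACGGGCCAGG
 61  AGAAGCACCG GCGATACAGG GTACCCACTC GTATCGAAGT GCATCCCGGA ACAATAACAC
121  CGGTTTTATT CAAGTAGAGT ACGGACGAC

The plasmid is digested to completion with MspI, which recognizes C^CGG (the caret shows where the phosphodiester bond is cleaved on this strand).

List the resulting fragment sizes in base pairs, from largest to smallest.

52, 45, 38, 14 bp

MspI sites (CCGG) start at positions 16, 68, 106, 120.
MspI cuts after the first base of each site, so after positions 16, 68, 106, 120.
Circular molecule, 4 cuts → 4 fragments:
  17–68 → 52 bp
  69–106 → 38 bp
  107–120 → 14 bp
  121–149 then 1–16 → 29 + 16 = 45 bp
Sorted largest to smallest: 52, 45, 38, 14 bp.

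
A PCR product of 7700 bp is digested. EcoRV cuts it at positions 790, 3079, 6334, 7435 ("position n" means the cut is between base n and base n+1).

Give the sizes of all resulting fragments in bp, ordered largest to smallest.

Linear molecule, 4 cuts → 5 fragments:
  790 − 0 = 790 bp
  3079 − 790 = 2289 bp
  6334 − 3079 = 3255 bp
  7435 − 6334 = 1101 bp
  7700 − 7435 = 265 bp
Sorted largest to smallest: 3255, 2289, 1101, 790, 265 bp.

3255, 2289, 1101, 790, 265 bp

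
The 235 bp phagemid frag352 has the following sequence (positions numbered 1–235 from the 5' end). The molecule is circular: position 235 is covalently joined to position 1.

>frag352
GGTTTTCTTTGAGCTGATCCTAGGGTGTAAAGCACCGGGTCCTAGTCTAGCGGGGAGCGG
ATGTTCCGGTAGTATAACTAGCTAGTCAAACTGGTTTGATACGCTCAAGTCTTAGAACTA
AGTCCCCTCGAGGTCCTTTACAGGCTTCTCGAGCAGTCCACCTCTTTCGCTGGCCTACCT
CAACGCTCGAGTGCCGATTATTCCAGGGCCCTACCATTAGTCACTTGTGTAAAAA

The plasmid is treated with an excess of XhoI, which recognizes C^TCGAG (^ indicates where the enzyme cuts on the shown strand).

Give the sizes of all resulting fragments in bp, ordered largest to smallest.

XhoI sites (CTCGAG) start at positions 127, 148, 186.
XhoI cuts after the first base of each site, so after positions 127, 148, 186.
Circular molecule, 3 cuts → 3 fragments:
  128–148 → 21 bp
  149–186 → 38 bp
  187–235 then 1–127 → 49 + 127 = 176 bp
Sorted largest to smallest: 176, 38, 21 bp.

176, 38, 21 bp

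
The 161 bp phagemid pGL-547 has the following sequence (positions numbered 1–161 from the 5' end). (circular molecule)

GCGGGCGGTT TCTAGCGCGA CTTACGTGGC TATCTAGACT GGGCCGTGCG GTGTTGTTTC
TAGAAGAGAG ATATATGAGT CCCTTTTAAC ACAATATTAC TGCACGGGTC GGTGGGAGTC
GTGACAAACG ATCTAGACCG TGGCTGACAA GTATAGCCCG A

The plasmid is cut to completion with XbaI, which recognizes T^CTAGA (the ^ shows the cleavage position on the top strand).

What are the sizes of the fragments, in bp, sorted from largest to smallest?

73, 62, 26 bp

XbaI sites (TCTAGA) start at positions 33, 59, 132.
XbaI cuts after the first base of each site, so after positions 33, 59, 132.
Circular molecule, 3 cuts → 3 fragments:
  34–59 → 26 bp
  60–132 → 73 bp
  133–161 then 1–33 → 29 + 33 = 62 bp
Sorted largest to smallest: 73, 62, 26 bp.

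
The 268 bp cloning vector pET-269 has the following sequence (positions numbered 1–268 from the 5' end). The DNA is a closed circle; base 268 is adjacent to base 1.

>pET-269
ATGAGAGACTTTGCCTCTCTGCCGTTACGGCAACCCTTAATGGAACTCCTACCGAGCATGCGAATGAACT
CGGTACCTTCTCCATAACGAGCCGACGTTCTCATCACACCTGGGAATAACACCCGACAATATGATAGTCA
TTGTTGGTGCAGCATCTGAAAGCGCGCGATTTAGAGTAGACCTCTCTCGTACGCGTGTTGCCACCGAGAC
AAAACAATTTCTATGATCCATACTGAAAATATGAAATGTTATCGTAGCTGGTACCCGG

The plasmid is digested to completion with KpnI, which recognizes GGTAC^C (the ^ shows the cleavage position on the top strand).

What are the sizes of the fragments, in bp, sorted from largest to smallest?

KpnI sites (GGTACC) start at positions 72, 260.
KpnI cuts after base 5 of each site (before the last base), so after positions 76, 264.
Circular molecule, 2 cuts → 2 fragments:
  77–264 → 188 bp
  265–268 then 1–76 → 4 + 76 = 80 bp
Sorted largest to smallest: 188, 80 bp.

188, 80 bp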